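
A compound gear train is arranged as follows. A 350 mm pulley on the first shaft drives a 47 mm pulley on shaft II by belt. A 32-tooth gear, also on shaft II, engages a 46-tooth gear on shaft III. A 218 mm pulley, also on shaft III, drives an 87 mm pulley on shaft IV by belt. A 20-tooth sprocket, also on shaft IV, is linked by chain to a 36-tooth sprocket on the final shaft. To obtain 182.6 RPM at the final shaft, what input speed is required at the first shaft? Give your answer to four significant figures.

Overall ratio R = 0.13429 × 1.4375 × 0.39908 × 1.8 = 0.13867.
Required input speed = output speed × R = 182.6 × 0.13867 = 25.321 RPM.

25.32 RPM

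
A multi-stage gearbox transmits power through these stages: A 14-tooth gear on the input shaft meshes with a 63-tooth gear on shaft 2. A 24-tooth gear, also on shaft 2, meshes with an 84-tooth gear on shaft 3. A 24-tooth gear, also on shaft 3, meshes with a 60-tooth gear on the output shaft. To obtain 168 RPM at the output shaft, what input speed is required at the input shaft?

Overall ratio R = 4.5 × 3.5 × 2.5 = 39.375.
Required input speed = output speed × R = 168 × 39.375 = 6615 RPM.

6615 RPM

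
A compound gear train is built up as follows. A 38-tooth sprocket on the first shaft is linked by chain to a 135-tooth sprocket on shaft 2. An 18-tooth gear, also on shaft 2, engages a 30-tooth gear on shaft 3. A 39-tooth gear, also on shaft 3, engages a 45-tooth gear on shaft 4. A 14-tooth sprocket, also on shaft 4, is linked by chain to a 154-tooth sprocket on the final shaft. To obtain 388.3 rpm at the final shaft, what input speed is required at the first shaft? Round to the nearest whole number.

29181 rpm

Overall ratio R = 3.5526 × 1.6667 × 1.1538 × 11 = 75.152.
Required input speed = output speed × R = 388.3 × 75.152 = 29181 rpm.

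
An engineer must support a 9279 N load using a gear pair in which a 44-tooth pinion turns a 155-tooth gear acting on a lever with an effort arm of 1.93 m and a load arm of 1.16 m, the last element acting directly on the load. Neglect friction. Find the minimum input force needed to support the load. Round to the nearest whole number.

Gear pair MA = 155/44 = 3.5227.
Lever MA = effort arm / load arm = 1.93/1.16 = 1.6638.
Combined ideal MA = 3.5227 × 1.6638 = 5.8611.
Effort = load / MA = 9279 / 5.8611 = 1583.2 N.

1583 N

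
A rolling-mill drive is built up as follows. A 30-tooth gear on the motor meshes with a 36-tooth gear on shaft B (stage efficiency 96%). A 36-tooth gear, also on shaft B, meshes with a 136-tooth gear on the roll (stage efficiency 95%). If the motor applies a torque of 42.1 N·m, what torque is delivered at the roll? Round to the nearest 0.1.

174.1 N·m

After the gear mesh (36/30): 42.1 × 1.2 × 0.96 = 48.499 N·m
After the gear mesh (136/36): 48.499 × 3.7778 × 0.95 = 174.06 N·m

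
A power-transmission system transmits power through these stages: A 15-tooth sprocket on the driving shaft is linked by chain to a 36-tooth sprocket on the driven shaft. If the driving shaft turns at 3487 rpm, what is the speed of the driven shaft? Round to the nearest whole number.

Chain: ratio = 36/15 = 2.4, so the driven shaft turns at 3487 / 2.4 = 1452.9 rpm.

1453 rpm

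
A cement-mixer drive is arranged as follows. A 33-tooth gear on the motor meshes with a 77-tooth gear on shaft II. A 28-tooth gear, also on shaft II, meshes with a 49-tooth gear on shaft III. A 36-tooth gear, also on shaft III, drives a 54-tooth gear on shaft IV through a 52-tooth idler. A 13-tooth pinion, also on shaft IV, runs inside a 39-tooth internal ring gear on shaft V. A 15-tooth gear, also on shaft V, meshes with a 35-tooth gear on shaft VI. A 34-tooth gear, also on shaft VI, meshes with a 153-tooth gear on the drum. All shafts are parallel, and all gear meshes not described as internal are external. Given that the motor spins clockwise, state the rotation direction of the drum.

clockwise

the motor → shaft II: external mesh, 1 reversal → CCW.
shaft II → shaft III: external mesh, 1 reversal → CW.
shaft III → shaft IV: driver → idler → driven is 2 external meshes, 2 reversals → CW.
shaft IV → shaft V: internal mesh, same direction → CW.
shaft V → shaft VI: external mesh, 1 reversal → CCW.
shaft VI → the drum: external mesh, 1 reversal → CW.
6 reversals in total — an even number — so the drum turns the same way as the motor.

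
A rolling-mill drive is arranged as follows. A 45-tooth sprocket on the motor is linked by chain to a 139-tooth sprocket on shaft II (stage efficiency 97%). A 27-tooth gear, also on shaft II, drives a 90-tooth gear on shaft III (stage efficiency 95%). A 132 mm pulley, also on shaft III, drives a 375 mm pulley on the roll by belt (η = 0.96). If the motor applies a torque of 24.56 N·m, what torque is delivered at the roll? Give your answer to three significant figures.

Chain: ratio = 139/45 = 3.0889; torque at shaft II = 24.56 × 3.0889 × 0.97 = 73.587 N·m.
Gear mesh: ratio = 90/27 = 3.3333; torque at shaft III = 73.587 × 3.3333 × 0.95 = 233.03 N·m.
Belt: ratio = 375/132 = 2.8409; torque at the roll = 233.03 × 2.8409 × 0.96 = 635.53 N·m.

636 N·m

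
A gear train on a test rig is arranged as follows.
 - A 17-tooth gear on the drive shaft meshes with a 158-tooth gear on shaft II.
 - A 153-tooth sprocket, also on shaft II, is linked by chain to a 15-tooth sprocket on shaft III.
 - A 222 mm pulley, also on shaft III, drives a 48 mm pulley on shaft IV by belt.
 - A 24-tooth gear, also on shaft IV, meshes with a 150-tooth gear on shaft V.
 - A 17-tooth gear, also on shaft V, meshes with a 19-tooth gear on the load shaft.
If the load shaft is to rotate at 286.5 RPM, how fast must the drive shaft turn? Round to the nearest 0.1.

Overall ratio R = 9.2941 × 0.098039 × 0.21622 × 6.25 × 1.1176 = 1.3762.
Required input speed = output speed × R = 286.5 × 1.3762 = 394.28 RPM.

394.3 RPM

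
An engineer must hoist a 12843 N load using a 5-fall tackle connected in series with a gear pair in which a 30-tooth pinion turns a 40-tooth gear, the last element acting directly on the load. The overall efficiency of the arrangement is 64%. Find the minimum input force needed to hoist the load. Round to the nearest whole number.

3010 N

Block-and-tackle MA = number of supporting rope parts = 5.
Gear pair MA = 40/30 = 1.3333.
Combined ideal MA = 5 × 1.3333 = 6.6667.
Actual MA = 6.6667 × 0.64 = 4.2667.
Effort = load / actual MA = 12843 / 4.2667 = 3010.1 N.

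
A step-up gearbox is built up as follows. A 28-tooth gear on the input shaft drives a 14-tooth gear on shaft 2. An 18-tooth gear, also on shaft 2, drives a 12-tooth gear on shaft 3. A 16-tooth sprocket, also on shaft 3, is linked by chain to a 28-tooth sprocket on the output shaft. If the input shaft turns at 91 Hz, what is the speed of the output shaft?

Gear mesh: ratio = 14/28 = 0.5, so shaft 2 turns at 91 / 0.5 = 182 Hz.
Gear mesh: ratio = 12/18 = 0.66667, so shaft 3 turns at 182 / 0.66667 = 273 Hz.
Chain: ratio = 28/16 = 1.75, so the output shaft turns at 273 / 1.75 = 156 Hz.

156 Hz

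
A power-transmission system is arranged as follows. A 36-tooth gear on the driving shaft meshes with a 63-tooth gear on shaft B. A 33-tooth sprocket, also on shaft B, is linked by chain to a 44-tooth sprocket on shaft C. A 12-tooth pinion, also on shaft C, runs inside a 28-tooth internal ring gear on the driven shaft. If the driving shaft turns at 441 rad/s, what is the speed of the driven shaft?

81 rad/s

the driving shaft → shaft B (gear mesh, 63/36): 441 ÷ 1.75 = 252 rad/s
shaft B → shaft C (chain, 44/33): 252 ÷ 1.3333 = 189 rad/s
shaft C → the driven shaft (internal gear, 28/12): 189 ÷ 2.3333 = 81 rad/s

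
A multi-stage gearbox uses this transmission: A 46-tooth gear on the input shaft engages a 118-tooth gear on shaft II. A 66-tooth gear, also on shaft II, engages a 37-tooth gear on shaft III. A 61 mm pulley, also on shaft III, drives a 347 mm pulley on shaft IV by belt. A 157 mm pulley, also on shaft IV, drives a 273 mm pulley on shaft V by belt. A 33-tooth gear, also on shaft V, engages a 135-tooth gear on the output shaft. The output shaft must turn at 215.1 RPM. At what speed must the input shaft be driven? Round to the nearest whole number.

Overall ratio R = 2.5652 × 0.56061 × 5.6885 × 1.7389 × 4.0909 = 58.192.
Required input speed = output speed × R = 215.1 × 58.192 = 12517 RPM.

12517 RPM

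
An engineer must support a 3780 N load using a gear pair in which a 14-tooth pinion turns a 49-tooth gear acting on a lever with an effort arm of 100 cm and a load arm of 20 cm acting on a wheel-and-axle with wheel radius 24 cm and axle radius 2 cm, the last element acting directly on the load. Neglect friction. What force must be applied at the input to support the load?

Gear pair MA = 49/14 = 3.5.
Lever MA = effort arm / load arm = 100/20 = 5.
Wheel-and-axle MA = R/r = 24/2 = 12.
Combined ideal MA = 3.5 × 5 × 12 = 210.
Effort = load / MA = 3780 / 210 = 18 N.

18 N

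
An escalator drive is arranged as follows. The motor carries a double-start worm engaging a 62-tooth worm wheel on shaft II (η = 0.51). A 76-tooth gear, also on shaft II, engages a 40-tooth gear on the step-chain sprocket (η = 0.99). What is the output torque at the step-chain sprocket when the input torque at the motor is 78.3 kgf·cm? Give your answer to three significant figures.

Worm: ratio = 62/2 = 31; torque at shaft II = 78.3 × 31 × 0.51 = 1237.9 kgf·cm.
Gear mesh: ratio = 40/76 = 0.52632; torque at the step-chain sprocket = 1237.9 × 0.52632 × 0.99 = 645.02 kgf·cm.

645 kgf·cm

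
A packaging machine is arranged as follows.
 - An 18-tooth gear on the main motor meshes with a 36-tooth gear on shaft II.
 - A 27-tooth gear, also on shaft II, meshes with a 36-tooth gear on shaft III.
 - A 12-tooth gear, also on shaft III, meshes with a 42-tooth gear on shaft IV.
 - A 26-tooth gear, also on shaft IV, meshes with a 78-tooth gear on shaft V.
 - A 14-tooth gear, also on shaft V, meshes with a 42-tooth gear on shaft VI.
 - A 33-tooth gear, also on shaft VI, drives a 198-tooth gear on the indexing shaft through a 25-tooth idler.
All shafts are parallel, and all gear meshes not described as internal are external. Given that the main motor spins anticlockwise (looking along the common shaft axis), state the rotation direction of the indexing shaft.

clockwise

the main motor → shaft II: external mesh, 1 reversal → CW.
shaft II → shaft III: external mesh, 1 reversal → CCW.
shaft III → shaft IV: external mesh, 1 reversal → CW.
shaft IV → shaft V: external mesh, 1 reversal → CCW.
shaft V → shaft VI: external mesh, 1 reversal → CW.
shaft VI → the indexing shaft: driver → idler → driven is 2 external meshes, 2 reversals → CW.
7 reversals in total — an odd number — so the indexing shaft turns opposite to the main motor.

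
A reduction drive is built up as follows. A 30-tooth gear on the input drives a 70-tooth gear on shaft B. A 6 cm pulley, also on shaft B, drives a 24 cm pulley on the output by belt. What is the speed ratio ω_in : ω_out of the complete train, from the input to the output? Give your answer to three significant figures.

Each stage contributes driven/driver: gear mesh 70/30 = 2.3333, belt 24/6 = 4.
Overall: 2.3333 × 4 = 9.3333.

9.33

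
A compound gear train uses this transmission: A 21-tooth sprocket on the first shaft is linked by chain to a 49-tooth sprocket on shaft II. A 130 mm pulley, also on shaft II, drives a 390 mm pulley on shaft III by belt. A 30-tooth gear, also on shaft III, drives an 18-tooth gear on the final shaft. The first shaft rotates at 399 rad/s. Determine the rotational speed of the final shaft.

95 rad/s

Chain: ratio = 49/21 = 2.3333, so shaft II turns at 399 / 2.3333 = 171 rad/s.
Belt: ratio = 390/130 = 3, so shaft III turns at 171 / 3 = 57 rad/s.
Gear mesh: ratio = 18/30 = 0.6, so the final shaft turns at 57 / 0.6 = 95 rad/s.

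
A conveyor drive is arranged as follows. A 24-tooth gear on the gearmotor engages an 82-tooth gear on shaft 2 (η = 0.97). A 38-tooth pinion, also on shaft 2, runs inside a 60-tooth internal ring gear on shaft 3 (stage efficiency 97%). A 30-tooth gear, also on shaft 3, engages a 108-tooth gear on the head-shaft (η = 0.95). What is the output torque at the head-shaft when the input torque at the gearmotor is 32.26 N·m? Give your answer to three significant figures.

560 N·m

After the gear mesh (82/24): 32.26 × 3.4167 × 0.97 = 106.92 N·m
After the internal gear (60/38): 106.92 × 1.5789 × 0.97 = 163.75 N·m
After the gear mesh (108/30): 163.75 × 3.6 × 0.95 = 560.02 N·m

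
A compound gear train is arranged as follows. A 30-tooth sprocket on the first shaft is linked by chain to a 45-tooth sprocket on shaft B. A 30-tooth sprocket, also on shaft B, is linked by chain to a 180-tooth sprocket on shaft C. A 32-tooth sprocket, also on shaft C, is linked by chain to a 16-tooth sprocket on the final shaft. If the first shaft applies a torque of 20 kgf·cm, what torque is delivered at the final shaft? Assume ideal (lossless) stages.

After the chain (45/30): 20 × 1.5 = 30 kgf·cm
After the chain (180/30): 30 × 6 = 180 kgf·cm
After the chain (16/32): 180 × 0.5 = 90 kgf·cm

90 kgf·cm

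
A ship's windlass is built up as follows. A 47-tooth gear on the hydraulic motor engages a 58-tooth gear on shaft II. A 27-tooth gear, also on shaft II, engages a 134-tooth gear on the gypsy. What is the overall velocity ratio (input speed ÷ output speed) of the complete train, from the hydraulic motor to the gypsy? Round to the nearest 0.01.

6.12

Each stage contributes driven/driver: gear mesh 58/47 = 1.234, gear mesh 134/27 = 4.963.
Overall: 1.234 × 4.963 = 6.1245.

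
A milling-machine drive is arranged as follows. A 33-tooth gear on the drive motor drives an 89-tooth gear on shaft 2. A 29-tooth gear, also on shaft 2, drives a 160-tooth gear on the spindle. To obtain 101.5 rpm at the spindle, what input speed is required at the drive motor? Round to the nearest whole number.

1510 rpm

Overall ratio R = 2.697 × 5.5172 = 14.88.
Required input speed = output speed × R = 101.5 × 14.88 = 1510.3 rpm.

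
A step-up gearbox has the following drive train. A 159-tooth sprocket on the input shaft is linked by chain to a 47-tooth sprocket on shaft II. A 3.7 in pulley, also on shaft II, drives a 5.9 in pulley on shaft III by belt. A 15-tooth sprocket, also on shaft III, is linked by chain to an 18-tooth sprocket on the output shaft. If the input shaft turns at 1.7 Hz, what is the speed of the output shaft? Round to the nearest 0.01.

3.01 Hz

the input shaft → shaft II (chain, 47/159): 1.7 ÷ 0.2956 = 5.7511 Hz
shaft II → shaft III (belt, 5.9/3.7): 5.7511 ÷ 1.5946 = 3.6066 Hz
shaft III → the output shaft (chain, 18/15): 3.6066 ÷ 1.2 = 3.0055 Hz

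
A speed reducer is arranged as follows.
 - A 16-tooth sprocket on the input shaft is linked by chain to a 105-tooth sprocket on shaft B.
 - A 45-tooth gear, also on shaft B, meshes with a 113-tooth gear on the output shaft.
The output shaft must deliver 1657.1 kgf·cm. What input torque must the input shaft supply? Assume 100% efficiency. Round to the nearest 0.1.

Overall ratio R = 6.5625 × 2.5111 = 16.479.
Input torque = output torque / R = 1657.1 / 16.479 = 100.56 kgf·cm.

100.6 kgf·cm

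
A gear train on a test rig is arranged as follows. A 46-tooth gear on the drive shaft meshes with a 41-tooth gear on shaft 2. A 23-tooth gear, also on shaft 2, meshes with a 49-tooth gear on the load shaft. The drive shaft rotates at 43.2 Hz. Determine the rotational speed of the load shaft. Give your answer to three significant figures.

Gear mesh: ratio = 41/46 = 0.8913, so shaft 2 turns at 43.2 / 0.8913 = 48.468 Hz.
Gear mesh: ratio = 49/23 = 2.1304, so the load shaft turns at 48.468 / 2.1304 = 22.75 Hz.

22.8 Hz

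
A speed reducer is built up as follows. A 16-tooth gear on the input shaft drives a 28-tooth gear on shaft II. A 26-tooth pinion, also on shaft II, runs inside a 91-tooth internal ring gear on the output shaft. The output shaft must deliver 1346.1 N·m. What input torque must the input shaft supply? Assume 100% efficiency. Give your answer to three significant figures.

Overall ratio R = 1.75 × 3.5 = 6.125.
Input torque = output torque / R = 1346.1 / 6.125 = 219.77 N·m.

220 N·m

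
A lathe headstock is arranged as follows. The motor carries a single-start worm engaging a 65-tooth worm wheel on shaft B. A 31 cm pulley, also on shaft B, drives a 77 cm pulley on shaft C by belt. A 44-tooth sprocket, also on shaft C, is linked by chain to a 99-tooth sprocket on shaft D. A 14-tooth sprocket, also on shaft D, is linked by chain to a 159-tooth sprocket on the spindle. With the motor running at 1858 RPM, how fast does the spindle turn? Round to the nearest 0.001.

worm 65/1 = 65 → 1858/65 = 28.585 RPM
belt 77/31 = 2.4839 → 28.585/2.4839 = 11.508 RPM
chain 99/44 = 2.25 → 11.508/2.25 = 5.1147 RPM
chain 159/14 = 11.357 → 5.1147/11.357 = 0.45035 RPM

0.450 RPM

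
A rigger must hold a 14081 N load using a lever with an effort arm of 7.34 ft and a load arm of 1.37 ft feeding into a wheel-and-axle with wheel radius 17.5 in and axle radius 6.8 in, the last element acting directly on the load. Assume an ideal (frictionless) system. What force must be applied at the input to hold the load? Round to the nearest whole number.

Lever MA = effort arm / load arm = 7.34/1.37 = 5.3577.
Wheel-and-axle MA = R/r = 17.5/6.8 = 2.5735.
Combined ideal MA = 5.3577 × 2.5735 = 13.788.
Effort = load / MA = 14081 / 13.788 = 1021.2 N.

1021 N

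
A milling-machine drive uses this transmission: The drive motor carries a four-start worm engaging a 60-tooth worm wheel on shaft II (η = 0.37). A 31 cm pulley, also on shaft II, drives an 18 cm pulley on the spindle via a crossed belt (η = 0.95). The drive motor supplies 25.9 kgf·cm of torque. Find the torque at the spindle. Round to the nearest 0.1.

79.3 kgf·cm

After the worm (60/4): 25.9 × 15 × 0.37 = 143.75 kgf·cm
After the belt (18/31): 143.75 × 0.58065 × 0.95 = 79.292 kgf·cm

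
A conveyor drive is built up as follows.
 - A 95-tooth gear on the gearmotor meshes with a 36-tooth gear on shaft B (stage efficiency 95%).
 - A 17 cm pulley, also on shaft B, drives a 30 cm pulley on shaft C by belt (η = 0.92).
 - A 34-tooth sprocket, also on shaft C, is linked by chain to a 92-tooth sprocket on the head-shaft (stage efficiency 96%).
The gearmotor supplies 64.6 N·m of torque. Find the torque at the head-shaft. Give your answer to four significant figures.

After the gear mesh (36/95): 64.6 × 0.37895 × 0.95 = 23.256 N·m
After the belt (30/17): 23.256 × 1.7647 × 0.92 = 37.757 N·m
After the chain (92/34): 37.757 × 2.7059 × 0.96 = 98.079 N·m

98.08 N·m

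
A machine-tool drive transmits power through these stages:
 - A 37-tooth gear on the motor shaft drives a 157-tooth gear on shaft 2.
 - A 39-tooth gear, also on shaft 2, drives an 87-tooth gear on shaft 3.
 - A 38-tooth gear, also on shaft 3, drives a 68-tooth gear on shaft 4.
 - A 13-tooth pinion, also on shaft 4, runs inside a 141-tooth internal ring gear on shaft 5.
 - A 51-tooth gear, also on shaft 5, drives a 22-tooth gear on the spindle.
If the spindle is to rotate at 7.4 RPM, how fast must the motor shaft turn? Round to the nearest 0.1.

586.5 RPM

Overall ratio R = 4.2432 × 2.2308 × 1.7895 × 10.846 × 0.43137 = 79.251.
Required input speed = output speed × R = 7.4 × 79.251 = 586.46 RPM.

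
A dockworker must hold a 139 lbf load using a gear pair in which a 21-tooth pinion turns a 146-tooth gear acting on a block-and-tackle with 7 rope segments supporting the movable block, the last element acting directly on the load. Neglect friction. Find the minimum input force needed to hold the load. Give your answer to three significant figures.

Gear pair MA = 146/21 = 6.9524.
Block-and-tackle MA = number of supporting rope parts = 7.
Combined ideal MA = 6.9524 × 7 = 48.667.
Effort = load / MA = 139 / 48.667 = 2.8562 lbf.

2.86 lbf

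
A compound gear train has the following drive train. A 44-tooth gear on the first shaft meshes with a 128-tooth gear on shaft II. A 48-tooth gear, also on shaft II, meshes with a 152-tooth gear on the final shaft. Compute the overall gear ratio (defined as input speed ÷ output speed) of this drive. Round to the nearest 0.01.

9.21

Each stage contributes driven/driver: gear mesh 128/44 = 2.9091, gear mesh 152/48 = 3.1667.
Overall: 2.9091 × 3.1667 = 9.2121.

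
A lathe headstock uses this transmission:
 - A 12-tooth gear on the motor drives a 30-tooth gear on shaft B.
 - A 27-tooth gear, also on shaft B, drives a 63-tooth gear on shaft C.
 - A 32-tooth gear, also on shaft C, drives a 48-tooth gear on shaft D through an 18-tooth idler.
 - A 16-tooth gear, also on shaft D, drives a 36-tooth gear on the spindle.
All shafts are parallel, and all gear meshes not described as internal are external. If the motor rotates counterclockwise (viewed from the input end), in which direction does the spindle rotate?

the motor → shaft B: external mesh, 1 reversal → CW.
shaft B → shaft C: external mesh, 1 reversal → CCW.
shaft C → shaft D: driver → idler → driven is 2 external meshes, 2 reversals → CCW.
shaft D → the spindle: external mesh, 1 reversal → CW.
5 reversals in total — an odd number — so the spindle turns opposite to the motor.

clockwise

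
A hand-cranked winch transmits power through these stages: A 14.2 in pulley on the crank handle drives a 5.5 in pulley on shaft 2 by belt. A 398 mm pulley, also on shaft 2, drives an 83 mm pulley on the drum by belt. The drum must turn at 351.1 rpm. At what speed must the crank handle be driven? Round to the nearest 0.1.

Overall ratio R = 0.38732 × 0.20854 = 0.080774.
Required input speed = output speed × R = 351.1 × 0.080774 = 28.36 rpm.

28.4 rpm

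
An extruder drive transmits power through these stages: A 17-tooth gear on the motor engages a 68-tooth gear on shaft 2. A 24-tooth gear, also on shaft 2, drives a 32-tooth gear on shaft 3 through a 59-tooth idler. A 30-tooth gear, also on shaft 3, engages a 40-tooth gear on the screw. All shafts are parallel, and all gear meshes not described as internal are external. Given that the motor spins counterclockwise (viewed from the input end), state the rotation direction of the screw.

the motor → shaft 2: external mesh, 1 reversal → CW.
shaft 2 → shaft 3: driver → idler → driven is 2 external meshes, 2 reversals → CW.
shaft 3 → the screw: external mesh, 1 reversal → CCW.
4 reversals in total — an even number — so the screw turns the same way as the motor.

counterclockwise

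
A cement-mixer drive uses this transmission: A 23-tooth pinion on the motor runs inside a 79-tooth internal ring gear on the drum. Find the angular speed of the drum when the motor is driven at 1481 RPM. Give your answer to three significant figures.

the motor → the drum (internal gear, 79/23): 1481 ÷ 3.4348 = 431.18 RPM

431 RPM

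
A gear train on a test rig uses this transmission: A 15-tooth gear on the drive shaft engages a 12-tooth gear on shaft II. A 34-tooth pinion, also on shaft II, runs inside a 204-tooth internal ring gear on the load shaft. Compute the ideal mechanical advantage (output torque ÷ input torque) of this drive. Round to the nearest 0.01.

Each stage contributes driven/driver: gear mesh 12/15 = 0.8, internal gear 204/34 = 6.
Overall: 0.8 × 6 = 4.8.

4.80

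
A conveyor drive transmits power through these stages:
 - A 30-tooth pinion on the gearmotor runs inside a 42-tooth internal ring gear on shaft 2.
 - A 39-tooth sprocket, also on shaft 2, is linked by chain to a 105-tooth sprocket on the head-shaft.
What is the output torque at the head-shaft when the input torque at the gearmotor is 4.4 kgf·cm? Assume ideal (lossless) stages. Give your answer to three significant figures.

After the internal gear (42/30): 4.4 × 1.4 = 6.16 kgf·cm
After the chain (105/39): 6.16 × 2.6923 = 16.585 kgf·cm

16.6 kgf·cm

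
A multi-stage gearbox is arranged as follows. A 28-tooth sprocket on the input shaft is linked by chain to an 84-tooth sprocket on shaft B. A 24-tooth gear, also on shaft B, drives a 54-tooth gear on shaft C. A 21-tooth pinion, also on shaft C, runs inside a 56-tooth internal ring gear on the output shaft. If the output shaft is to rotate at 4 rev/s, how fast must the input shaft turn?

72 rev/s

Overall ratio R = 3 × 2.25 × 2.6667 = 18.
Required input speed = output speed × R = 4 × 18 = 72 rev/s.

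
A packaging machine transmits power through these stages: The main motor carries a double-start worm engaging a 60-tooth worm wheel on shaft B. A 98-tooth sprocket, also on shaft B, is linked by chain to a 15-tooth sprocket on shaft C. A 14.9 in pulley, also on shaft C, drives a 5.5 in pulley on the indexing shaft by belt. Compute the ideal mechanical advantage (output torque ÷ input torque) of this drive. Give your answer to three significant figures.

Each stage contributes driven/driver: worm 60/2 = 30, chain 15/98 = 0.15306, belt 5.5/14.9 = 0.36913.
Overall: 30 × 0.15306 × 0.36913 = 1.695.

1.69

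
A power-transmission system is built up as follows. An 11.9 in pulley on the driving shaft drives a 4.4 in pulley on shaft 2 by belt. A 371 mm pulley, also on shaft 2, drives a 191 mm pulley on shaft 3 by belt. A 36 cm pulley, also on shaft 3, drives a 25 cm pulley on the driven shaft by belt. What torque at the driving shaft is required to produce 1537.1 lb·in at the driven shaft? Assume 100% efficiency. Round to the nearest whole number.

11628 lb·in

Overall ratio R = 0.36975 × 0.51482 × 0.69444 = 0.13219.
Input torque = output torque / R = 1537.1 / 0.13219 = 11628 lb·in.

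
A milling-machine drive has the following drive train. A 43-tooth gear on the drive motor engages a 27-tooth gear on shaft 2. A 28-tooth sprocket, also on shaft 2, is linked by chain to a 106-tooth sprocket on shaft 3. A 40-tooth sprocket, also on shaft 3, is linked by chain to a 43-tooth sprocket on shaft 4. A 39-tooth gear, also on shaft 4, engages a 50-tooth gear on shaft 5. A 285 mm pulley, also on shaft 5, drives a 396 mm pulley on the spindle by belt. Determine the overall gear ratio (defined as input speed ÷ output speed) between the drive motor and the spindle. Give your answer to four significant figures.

4.552

Each stage contributes driven/driver: gear mesh 27/43 = 0.62791, chain 106/28 = 3.7857, chain 43/40 = 1.075, gear mesh 50/39 = 1.2821, belt 396/285 = 1.3895.
Overall: 0.62791 × 3.7857 × 1.075 × 1.2821 × 1.3895 = 4.5521.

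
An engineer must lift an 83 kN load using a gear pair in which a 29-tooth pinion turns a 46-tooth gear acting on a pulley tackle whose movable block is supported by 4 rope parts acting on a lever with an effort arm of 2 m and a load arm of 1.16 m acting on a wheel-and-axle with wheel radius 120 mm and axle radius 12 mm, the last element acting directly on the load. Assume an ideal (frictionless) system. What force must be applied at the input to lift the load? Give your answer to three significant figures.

Gear pair MA = 46/29 = 1.5862.
Block-and-tackle MA = number of supporting rope parts = 4.
Lever MA = effort arm / load arm = 2/1.16 = 1.7241.
Wheel-and-axle MA = R/r = 120/12 = 10.
Combined ideal MA = 1.5862 × 4 × 1.7241 × 10 = 109.39.
Effort = load / MA = 83 / 109.39 = 0.75873 kN.

0.759 kN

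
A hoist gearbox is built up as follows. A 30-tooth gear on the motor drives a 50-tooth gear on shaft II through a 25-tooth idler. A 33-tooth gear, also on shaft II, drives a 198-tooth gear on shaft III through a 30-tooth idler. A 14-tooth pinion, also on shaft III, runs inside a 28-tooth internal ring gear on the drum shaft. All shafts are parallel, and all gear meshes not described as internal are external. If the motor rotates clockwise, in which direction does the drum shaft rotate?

the motor → shaft II: driver → idler → driven is 2 external meshes, 2 reversals → CW.
shaft II → shaft III: driver → idler → driven is 2 external meshes, 2 reversals → CW.
shaft III → the drum shaft: internal mesh, same direction → CW.
4 reversals in total — an even number — so the drum shaft turns the same way as the motor.

clockwise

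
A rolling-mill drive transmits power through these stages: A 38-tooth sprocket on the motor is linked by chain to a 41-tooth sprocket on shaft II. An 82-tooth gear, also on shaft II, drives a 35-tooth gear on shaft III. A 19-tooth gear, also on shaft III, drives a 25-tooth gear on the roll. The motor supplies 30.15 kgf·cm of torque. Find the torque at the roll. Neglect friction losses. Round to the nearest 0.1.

18.3 kgf·cm

Chain: ratio = 41/38 = 1.0789; torque at shaft II = 30.15 × 1.0789 = 32.53 kgf·cm.
Gear mesh: ratio = 35/82 = 0.42683; torque at shaft III = 32.53 × 0.42683 = 13.885 kgf·cm.
Gear mesh: ratio = 25/19 = 1.3158; torque at the roll = 13.885 × 1.3158 = 18.27 kgf·cm.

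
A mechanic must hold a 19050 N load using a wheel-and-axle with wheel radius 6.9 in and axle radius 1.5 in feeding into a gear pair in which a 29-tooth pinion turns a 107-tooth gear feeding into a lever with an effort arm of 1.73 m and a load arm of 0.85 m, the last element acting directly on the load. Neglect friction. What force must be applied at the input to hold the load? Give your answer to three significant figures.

551 N

Wheel-and-axle MA = R/r = 6.9/1.5 = 4.6.
Gear pair MA = 107/29 = 3.6897.
Lever MA = effort arm / load arm = 1.73/0.85 = 2.0353.
Combined ideal MA = 4.6 × 3.6897 × 2.0353 = 34.544.
Effort = load / MA = 19050 / 34.544 = 551.47 N.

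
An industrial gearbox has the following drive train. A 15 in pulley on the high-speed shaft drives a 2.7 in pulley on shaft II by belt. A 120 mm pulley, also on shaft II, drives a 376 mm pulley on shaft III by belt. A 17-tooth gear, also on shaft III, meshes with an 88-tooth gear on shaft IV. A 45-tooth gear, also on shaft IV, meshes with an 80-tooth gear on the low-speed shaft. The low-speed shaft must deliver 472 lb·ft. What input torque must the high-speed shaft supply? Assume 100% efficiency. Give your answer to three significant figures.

Overall ratio R = 0.18 × 3.1333 × 5.1765 × 1.7778 = 5.1903.
Input torque = output torque / R = 472 / 5.1903 = 90.939 lb·ft.

90.9 lb·ft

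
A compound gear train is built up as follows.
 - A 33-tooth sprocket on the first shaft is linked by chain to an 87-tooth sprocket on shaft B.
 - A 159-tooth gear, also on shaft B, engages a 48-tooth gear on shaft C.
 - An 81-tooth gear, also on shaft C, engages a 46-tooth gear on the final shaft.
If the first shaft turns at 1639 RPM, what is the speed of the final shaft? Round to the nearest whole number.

3626 RPM

the first shaft → shaft B (chain, 87/33): 1639 ÷ 2.6364 = 621.69 RPM
shaft B → shaft C (gear mesh, 48/159): 621.69 ÷ 0.30189 = 2059.3 RPM
shaft C → the final shaft (gear mesh, 46/81): 2059.3 ÷ 0.5679 = 3626.2 RPM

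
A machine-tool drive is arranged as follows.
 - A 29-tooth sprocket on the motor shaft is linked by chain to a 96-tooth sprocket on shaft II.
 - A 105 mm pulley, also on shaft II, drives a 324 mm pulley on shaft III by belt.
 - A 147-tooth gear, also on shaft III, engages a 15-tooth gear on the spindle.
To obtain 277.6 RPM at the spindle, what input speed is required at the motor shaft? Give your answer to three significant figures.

Overall ratio R = 3.3103 × 3.0857 × 0.10204 = 1.0423.
Required input speed = output speed × R = 277.6 × 1.0423 = 289.35 RPM.

289 RPM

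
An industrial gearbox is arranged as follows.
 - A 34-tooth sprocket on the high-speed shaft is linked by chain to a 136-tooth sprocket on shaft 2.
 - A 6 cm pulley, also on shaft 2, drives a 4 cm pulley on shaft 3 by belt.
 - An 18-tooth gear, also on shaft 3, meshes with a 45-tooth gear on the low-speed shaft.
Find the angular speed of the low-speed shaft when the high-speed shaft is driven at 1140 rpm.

chain 136/34 = 4 → 1140/4 = 285 rpm
belt 4/6 = 0.66667 → 285/0.66667 = 427.5 rpm
gear mesh 45/18 = 2.5 → 427.5/2.5 = 171 rpm

171 rpm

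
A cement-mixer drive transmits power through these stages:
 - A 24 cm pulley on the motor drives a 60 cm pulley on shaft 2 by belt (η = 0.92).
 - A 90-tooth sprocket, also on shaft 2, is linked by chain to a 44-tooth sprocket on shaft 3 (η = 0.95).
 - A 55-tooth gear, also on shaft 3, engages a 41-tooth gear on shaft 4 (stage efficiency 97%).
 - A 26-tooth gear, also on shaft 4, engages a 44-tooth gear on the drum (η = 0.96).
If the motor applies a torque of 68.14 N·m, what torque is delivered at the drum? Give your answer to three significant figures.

belt 60/24 = 2.5 → τ = 68.14·2.5·0.92 = 156.72 N·m
chain 44/90 = 0.48889 → τ = 156.72·0.48889·0.95 = 72.789 N·m
gear mesh 41/55 = 0.74545 → τ = 72.789·0.74545·0.97 = 52.633 N·m
gear mesh 44/26 = 1.6923 → τ = 52.633·1.6923·0.96 = 85.508 N·m

85.5 N·m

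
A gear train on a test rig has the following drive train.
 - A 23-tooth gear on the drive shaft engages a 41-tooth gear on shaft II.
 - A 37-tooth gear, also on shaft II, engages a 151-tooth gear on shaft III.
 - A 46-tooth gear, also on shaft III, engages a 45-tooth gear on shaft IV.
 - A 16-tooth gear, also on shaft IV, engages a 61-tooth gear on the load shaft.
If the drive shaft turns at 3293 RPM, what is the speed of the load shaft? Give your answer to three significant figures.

Gear mesh: ratio = 41/23 = 1.7826, so shaft II turns at 3293 / 1.7826 = 1847.3 RPM.
Gear mesh: ratio = 151/37 = 4.0811, so shaft III turns at 1847.3 / 4.0811 = 452.65 RPM.
Gear mesh: ratio = 45/46 = 0.97826, so shaft IV turns at 452.65 / 0.97826 = 462.71 RPM.
Gear mesh: ratio = 61/16 = 3.8125, so the load shaft turns at 462.71 / 3.8125 = 121.37 RPM.

121 RPM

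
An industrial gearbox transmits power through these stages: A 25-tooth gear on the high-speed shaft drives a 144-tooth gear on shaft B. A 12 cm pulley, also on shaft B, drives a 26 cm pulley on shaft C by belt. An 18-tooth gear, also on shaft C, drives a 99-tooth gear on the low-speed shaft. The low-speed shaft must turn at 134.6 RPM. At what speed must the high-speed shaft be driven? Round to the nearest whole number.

Overall ratio R = 5.76 × 2.1667 × 5.5 = 68.64.
Required input speed = output speed × R = 134.6 × 68.64 = 9238.9 RPM.

9239 RPM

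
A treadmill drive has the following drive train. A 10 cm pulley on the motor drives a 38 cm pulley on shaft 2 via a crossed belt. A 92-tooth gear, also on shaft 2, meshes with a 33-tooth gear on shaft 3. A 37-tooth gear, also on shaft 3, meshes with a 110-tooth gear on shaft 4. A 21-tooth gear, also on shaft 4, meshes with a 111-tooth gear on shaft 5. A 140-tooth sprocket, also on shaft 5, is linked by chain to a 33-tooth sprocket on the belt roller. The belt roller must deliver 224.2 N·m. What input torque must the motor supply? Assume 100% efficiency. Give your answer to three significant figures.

44.4 N·m

Overall ratio R = 3.8 × 0.3587 × 2.973 × 5.2857 × 0.23571 = 5.0488.
Input torque = output torque / R = 224.2 / 5.0488 = 44.406 N·m.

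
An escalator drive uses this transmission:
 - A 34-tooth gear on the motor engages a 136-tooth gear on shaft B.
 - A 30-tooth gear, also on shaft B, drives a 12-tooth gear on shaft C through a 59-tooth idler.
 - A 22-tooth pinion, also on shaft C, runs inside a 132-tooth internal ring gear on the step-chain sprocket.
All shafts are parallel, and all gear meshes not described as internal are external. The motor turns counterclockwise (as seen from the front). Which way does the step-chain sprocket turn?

clockwise

the motor → shaft B: external mesh, 1 reversal → CW.
shaft B → shaft C: driver → idler → driven is 2 external meshes, 2 reversals → CW.
shaft C → the step-chain sprocket: internal mesh, same direction → CW.
3 reversals in total — an odd number — so the step-chain sprocket turns opposite to the motor.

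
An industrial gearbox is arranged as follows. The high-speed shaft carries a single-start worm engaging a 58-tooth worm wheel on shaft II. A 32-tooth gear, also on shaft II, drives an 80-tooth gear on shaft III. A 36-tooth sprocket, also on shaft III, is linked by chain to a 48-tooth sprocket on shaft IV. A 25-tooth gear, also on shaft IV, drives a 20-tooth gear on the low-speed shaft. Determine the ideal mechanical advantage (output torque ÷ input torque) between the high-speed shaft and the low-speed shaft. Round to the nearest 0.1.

154.7

Each stage contributes driven/driver: worm 58/1 = 58, gear mesh 80/32 = 2.5, chain 48/36 = 1.3333, gear mesh 20/25 = 0.8.
Overall: 58 × 2.5 × 1.3333 × 0.8 = 154.67.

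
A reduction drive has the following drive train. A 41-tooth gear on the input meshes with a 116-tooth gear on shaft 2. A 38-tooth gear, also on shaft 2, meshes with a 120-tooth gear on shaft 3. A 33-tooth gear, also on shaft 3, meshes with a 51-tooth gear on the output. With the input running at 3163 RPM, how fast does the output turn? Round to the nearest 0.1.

the input → shaft 2 (gear mesh, 116/41): 3163 ÷ 2.8293 = 1118 RPM
shaft 2 → shaft 3 (gear mesh, 120/38): 1118 ÷ 3.1579 = 354.02 RPM
shaft 3 → the output (gear mesh, 51/33): 354.02 ÷ 1.5455 = 229.07 RPM

229.1 RPM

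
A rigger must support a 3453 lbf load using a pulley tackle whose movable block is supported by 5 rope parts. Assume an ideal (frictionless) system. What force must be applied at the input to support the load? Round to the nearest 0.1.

690.6 lbf

Block-and-tackle MA = number of supporting rope parts = 5.
Effort = load / MA = 3453 / 5 = 690.6 lbf.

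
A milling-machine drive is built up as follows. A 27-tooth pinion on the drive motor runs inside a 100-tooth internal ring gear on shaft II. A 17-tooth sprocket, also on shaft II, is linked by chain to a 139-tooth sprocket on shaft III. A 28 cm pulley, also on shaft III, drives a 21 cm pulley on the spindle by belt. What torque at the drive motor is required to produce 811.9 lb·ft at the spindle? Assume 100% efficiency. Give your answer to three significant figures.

35.7 lb·ft

Overall ratio R = 3.7037 × 8.1765 × 0.75 = 22.712.
Input torque = output torque / R = 811.9 / 22.712 = 35.747 lb·ft.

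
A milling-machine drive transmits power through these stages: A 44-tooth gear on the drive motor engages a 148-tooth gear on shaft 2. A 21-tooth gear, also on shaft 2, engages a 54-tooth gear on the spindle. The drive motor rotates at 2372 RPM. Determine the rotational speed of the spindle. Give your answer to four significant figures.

274.2 RPM

Gear mesh: ratio = 148/44 = 3.3636, so shaft 2 turns at 2372 / 3.3636 = 705.19 RPM.
Gear mesh: ratio = 54/21 = 2.5714, so the spindle turns at 705.19 / 2.5714 = 274.24 RPM.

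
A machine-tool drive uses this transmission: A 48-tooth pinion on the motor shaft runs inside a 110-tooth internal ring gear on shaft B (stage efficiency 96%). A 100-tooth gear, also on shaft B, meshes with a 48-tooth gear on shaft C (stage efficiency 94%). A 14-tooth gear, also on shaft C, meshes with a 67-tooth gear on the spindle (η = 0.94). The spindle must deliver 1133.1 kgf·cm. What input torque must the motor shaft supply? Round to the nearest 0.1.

253.7 kgf·cm

Overall ratio R = 2.2917 × 0.48 × 4.7857 = 5.2643; overall efficiency η = 0.96 × 0.94 × 0.94 = 0.8483.
Input torque = output torque / (R × η) = 1133.1 / (5.2643 × 0.8483) = 253.75 kgf·cm.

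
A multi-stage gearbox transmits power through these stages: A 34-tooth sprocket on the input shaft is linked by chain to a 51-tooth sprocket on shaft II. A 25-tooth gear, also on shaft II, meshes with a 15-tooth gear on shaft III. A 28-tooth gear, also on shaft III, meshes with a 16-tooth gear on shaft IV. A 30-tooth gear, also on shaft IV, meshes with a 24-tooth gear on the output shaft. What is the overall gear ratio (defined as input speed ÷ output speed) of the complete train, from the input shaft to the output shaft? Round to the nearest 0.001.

0.411

Each stage contributes driven/driver: chain 51/34 = 1.5, gear mesh 15/25 = 0.6, gear mesh 16/28 = 0.57143, gear mesh 24/30 = 0.8.
Overall: 1.5 × 0.6 × 0.57143 × 0.8 = 0.41143.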